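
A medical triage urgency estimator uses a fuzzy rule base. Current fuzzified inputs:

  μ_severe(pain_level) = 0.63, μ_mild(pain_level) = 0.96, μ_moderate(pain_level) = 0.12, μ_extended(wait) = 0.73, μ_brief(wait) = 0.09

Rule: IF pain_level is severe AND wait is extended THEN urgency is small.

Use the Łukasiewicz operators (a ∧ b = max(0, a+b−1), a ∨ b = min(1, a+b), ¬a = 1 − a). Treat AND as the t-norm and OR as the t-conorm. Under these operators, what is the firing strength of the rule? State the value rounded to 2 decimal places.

firing strength: severe=0.63, extended=0.73; AND[max(0, a+b−1)] → w = 0.36

0.36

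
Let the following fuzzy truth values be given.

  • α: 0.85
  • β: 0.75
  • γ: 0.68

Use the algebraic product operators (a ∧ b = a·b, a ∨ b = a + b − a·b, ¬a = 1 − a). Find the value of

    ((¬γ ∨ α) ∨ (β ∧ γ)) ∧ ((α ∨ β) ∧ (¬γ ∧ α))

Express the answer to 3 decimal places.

0.249

¬γ = 1 − 0.6800 = 0.3200
¬γ ∨ α = a + b − a·b on (0.3200, 0.8500) = 0.8980
β ∧ γ = a·b on (0.7500, 0.6800) = 0.5100
(¬γ ∨ α) ∨ (β ∧ γ) = a + b − a·b on (0.8980, 0.5100) = 0.9500
α ∨ β = a + b − a·b on (0.8500, 0.7500) = 0.9625
¬γ = 1 − 0.6800 = 0.3200
¬γ ∧ α = a·b on (0.3200, 0.8500) = 0.2720
(α ∨ β) ∧ (¬γ ∧ α) = a·b on (0.9625, 0.2720) = 0.2618
((¬γ ∨ α) ∨ (β ∧ γ)) ∧ ((α ∨ β) ∧ (¬γ ∧ α)) = a·b on (0.9500, 0.2618) = 0.2487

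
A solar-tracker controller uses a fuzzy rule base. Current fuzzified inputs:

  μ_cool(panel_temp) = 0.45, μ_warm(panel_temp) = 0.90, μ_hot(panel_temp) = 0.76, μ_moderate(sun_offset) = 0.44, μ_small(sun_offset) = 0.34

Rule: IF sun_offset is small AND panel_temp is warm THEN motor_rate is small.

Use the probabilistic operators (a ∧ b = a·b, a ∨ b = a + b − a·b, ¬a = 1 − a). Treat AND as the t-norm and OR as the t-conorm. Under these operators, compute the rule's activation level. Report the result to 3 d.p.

0.306

firing strength: small=0.34, warm=0.90; AND[a·b] → w = 0.3060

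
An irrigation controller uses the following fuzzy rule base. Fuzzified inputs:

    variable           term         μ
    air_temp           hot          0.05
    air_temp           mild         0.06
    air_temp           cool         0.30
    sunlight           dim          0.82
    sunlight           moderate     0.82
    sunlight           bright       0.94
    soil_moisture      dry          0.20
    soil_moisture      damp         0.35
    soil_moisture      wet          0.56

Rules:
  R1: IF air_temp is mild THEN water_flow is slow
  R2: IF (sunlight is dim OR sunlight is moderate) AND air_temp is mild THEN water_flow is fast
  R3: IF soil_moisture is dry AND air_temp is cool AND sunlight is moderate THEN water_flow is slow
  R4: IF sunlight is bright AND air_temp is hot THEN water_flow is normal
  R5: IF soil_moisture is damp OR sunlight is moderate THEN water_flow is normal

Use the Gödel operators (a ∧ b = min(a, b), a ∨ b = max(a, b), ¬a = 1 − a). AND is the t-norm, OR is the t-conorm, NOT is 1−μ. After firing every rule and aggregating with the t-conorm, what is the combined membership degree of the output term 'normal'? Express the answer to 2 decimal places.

R1: mild=0.06 → w = 0.06
R2: (dim=0.82 OR moderate=0.82) = 0.82; AND[min(a, b)] with mild=0.06 → w = 0.06
R3: dry=0.20, cool=0.30, moderate=0.82; AND[min(a, b)] → w = 0.20
R4: bright=0.94, hot=0.05; AND[min(a, b)] → w = 0.05
R5: damp=0.35, moderate=0.82; OR[max(a, b)] → w = 0.82
Rules with consequent 'normal': {R4, R5} → strengths 0.05, 0.82
Aggregate via t-conorm [max(a, b)]: 0.82

0.82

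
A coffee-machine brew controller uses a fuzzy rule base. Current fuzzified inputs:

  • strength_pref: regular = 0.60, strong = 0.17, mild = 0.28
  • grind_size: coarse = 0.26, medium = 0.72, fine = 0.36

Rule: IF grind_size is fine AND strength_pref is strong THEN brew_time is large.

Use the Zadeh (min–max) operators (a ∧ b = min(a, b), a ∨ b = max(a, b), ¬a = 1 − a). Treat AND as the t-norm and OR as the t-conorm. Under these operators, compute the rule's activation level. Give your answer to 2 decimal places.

firing strength: fine=0.36, strong=0.17; AND[min(a, b)] → w = 0.17

0.17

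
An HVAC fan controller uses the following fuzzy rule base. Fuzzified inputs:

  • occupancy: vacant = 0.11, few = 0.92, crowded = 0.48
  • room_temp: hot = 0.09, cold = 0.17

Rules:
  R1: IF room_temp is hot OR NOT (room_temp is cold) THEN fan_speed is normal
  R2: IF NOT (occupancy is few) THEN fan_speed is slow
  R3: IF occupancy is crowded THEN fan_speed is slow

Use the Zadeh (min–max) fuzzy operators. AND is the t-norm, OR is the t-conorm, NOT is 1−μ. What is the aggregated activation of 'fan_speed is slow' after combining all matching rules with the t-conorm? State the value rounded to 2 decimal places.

0.48

R1: hot=0.09, ¬cold=1−0.17=0.83; OR[max(a, b)] → w = 0.83
R2: ¬few=1−0.92=0.08 → w = 0.08
R3: crowded=0.48 → w = 0.48
Rules with consequent 'slow': {R2, R3} → strengths 0.08, 0.48
Aggregate via t-conorm [max(a, b)]: 0.48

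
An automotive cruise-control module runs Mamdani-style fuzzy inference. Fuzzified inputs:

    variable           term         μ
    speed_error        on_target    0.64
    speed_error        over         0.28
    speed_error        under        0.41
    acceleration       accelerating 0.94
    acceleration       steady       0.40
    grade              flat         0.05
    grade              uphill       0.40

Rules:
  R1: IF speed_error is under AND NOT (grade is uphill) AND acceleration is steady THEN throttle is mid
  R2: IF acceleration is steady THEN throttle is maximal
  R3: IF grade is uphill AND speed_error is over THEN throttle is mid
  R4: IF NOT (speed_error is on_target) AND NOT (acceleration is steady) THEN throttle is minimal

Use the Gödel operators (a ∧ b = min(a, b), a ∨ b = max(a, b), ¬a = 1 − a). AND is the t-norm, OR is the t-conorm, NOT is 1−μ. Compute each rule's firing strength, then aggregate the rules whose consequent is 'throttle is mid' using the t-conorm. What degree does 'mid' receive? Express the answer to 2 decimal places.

R1: under=0.41, ¬uphill=1−0.40=0.60, steady=0.40; AND[min(a, b)] → w = 0.40
R2: steady=0.40 → w = 0.40
R3: uphill=0.40, over=0.28; AND[min(a, b)] → w = 0.28
R4: ¬on_target=1−0.64=0.36, ¬steady=1−0.40=0.60; AND[min(a, b)] → w = 0.36
Rules with consequent 'mid': {R1, R3} → strengths 0.40, 0.28
Aggregate via t-conorm [max(a, b)]: 0.40

0.40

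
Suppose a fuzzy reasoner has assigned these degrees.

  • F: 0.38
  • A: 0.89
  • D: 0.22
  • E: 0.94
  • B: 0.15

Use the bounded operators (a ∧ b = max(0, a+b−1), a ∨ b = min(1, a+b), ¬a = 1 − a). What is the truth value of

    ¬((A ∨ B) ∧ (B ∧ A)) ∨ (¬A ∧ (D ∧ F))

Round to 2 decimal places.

A ∨ B = min(1, a+b) on (0.89, 0.15) = 1.00
B ∧ A = max(0, a+b−1) on (0.15, 0.89) = 0.04
(A ∨ B) ∧ (B ∧ A) = max(0, a+b−1) on (1.00, 0.04) = 0.04
¬((A ∨ B) ∧ (B ∧ A)) = 1 − 0.04 = 0.96
¬A = 1 − 0.89 = 0.11
D ∧ F = max(0, a+b−1) on (0.22, 0.38) = 0.00
¬A ∧ (D ∧ F) = max(0, a+b−1) on (0.11, 0.00) = 0.00
¬((A ∨ B) ∧ (B ∧ A)) ∨ (¬A ∧ (D ∧ F)) = min(1, a+b) on (0.96, 0.00) = 0.96

0.96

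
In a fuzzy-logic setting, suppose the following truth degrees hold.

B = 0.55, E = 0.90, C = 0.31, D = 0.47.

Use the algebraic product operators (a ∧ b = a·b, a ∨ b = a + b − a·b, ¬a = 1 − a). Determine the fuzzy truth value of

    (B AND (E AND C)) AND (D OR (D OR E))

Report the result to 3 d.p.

E AND C = a·b on (0.9000, 0.3100) = 0.2790
B AND (E AND C) = a·b on (0.5500, 0.2790) = 0.1535
D OR E = a + b − a·b on (0.4700, 0.9000) = 0.9470
D OR (D OR E) = a + b − a·b on (0.4700, 0.9470) = 0.9719
(B AND (E AND C)) AND (D OR (D OR E)) = a·b on (0.1535, 0.9719) = 0.1491

0.149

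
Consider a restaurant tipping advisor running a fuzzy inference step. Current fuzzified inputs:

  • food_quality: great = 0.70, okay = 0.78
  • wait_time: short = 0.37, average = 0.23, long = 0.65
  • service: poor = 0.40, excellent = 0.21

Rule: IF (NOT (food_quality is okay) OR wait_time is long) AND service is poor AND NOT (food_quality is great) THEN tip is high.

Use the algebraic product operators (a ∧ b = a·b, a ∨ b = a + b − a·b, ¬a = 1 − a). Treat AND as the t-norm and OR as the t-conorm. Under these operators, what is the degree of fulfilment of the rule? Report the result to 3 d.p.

0.087

firing strength: (¬okay=1−0.78=0.22 OR long=0.65) = 0.7270; AND[a·b] with poor=0.40, ¬great=1−0.70=0.30 → w = 0.0872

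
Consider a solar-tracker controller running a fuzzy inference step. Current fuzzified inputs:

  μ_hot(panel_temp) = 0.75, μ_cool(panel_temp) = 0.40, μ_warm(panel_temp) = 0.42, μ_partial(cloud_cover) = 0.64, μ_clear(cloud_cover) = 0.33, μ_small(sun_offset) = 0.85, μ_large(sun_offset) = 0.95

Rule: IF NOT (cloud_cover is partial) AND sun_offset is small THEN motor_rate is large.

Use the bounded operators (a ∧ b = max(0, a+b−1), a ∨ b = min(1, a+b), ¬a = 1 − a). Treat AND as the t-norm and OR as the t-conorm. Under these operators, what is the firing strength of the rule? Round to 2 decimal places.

0.21

firing strength: ¬partial=1−0.64=0.36, small=0.85; AND[max(0, a+b−1)] → w = 0.21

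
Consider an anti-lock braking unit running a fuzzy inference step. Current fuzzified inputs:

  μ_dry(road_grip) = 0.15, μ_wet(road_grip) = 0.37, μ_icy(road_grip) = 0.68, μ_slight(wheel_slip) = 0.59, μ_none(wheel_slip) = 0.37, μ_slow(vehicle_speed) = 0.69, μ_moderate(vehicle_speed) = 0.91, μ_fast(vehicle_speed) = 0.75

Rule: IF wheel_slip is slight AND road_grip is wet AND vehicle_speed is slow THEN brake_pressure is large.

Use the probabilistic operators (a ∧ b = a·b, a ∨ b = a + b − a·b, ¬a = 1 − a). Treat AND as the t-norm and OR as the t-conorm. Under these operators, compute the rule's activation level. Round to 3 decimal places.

firing strength: slight=0.59, wet=0.37, slow=0.69; AND[a·b] → w = 0.1506

0.151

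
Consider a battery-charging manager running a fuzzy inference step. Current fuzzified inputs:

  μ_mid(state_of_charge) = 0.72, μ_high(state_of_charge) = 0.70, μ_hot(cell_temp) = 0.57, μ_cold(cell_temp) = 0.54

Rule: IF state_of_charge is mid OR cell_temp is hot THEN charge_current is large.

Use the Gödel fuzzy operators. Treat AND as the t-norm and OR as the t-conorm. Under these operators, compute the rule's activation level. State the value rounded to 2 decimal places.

firing strength: mid=0.72, hot=0.57; OR[max(a, b)] → w = 0.72

0.72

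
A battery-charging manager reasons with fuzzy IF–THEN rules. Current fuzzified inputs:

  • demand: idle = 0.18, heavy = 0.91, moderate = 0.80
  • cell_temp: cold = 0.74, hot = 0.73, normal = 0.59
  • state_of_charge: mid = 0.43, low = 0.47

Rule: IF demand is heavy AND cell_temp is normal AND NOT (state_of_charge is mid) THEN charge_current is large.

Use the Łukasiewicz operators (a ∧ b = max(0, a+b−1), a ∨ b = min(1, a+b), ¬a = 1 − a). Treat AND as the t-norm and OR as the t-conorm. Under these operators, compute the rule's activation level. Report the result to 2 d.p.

firing strength: heavy=0.91, normal=0.59, ¬mid=1−0.43=0.57; AND[max(0, a+b−1)] → w = 0.07

0.07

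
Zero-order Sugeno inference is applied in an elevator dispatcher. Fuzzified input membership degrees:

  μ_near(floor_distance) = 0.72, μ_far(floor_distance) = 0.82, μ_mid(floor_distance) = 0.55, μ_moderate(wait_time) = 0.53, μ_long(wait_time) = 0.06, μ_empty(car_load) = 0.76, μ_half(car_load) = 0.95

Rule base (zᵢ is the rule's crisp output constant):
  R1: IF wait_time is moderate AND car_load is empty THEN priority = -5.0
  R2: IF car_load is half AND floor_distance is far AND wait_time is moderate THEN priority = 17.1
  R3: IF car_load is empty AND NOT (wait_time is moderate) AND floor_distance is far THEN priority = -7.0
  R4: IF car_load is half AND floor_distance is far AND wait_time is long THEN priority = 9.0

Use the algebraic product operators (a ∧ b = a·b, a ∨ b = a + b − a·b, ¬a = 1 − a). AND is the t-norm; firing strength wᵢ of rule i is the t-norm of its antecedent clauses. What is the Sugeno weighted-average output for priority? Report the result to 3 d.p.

R1 (z=-5.0): moderate=0.53, empty=0.76; AND[a·b] → w = 0.4028
R2 (z=17.1): half=0.95, far=0.82, moderate=0.53; AND[a·b] → w = 0.4129
R3 (z=-7.0): empty=0.76, ¬moderate=1−0.53=0.47, far=0.82; AND[a·b] → w = 0.2929
R4 (z=9.0): half=0.95, far=0.82, long=0.06; AND[a·b] → w = 0.0467
Weighted average = (0.4028·-5.0 + 0.4129·17.1 + 0.2929·-7.0 + 0.0467·9.0) / (0.4028 + 0.4129 + 0.2929 + 0.0467)
  = 3.4164 / 1.1553 = 2.957

2.957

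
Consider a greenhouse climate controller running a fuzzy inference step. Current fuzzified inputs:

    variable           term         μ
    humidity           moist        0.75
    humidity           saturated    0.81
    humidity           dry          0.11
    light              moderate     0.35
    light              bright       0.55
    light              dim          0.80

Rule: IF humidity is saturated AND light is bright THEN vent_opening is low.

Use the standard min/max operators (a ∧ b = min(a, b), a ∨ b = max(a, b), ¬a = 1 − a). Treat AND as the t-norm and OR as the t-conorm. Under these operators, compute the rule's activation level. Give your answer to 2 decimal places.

0.55

firing strength: saturated=0.81, bright=0.55; AND[min(a, b)] → w = 0.55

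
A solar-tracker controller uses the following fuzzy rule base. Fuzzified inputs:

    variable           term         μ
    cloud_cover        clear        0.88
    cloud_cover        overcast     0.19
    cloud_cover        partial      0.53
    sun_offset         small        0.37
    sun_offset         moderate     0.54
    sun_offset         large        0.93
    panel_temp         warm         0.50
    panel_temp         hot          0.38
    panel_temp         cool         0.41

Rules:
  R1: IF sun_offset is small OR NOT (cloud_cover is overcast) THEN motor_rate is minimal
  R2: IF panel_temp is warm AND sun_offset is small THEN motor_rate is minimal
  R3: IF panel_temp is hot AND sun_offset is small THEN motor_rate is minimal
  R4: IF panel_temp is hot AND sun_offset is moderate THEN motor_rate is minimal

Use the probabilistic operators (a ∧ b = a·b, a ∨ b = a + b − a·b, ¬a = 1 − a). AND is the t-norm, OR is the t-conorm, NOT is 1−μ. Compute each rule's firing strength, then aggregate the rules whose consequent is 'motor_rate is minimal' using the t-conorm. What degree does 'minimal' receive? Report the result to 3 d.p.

0.933

R1: small=0.37, ¬overcast=1−0.19=0.81; OR[a + b − a·b] → w = 0.8803
R2: warm=0.50, small=0.37; AND[a·b] → w = 0.1850
R3: hot=0.38, small=0.37; AND[a·b] → w = 0.1406
R4: hot=0.38, moderate=0.54; AND[a·b] → w = 0.2052
Rules with consequent 'minimal': {R1, R2, R3, R4} → strengths 0.8803, 0.1850, 0.1406, 0.2052
Aggregate via t-conorm [a + b − a·b]: 0.9334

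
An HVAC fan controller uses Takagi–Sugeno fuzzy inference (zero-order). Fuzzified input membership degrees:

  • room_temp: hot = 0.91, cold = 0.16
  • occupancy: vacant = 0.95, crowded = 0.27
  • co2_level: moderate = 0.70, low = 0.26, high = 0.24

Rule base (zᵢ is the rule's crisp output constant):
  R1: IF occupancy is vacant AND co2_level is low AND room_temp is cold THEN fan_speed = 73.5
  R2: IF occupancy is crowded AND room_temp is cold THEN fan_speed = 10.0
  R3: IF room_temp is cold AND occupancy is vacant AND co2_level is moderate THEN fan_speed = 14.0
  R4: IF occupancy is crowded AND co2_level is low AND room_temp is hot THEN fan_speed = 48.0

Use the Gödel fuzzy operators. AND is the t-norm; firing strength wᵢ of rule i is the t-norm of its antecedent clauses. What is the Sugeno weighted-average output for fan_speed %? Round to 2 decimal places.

R1 (z=73.5): vacant=0.95, low=0.26, cold=0.16; AND[min(a, b)] → w = 0.16
R2 (z=10.0): crowded=0.27, cold=0.16; AND[min(a, b)] → w = 0.16
R3 (z=14.0): cold=0.16, vacant=0.95, moderate=0.70; AND[min(a, b)] → w = 0.16
R4 (z=48.0): crowded=0.27, low=0.26, hot=0.91; AND[min(a, b)] → w = 0.26
Weighted average = (0.16·73.5 + 0.16·10.0 + 0.16·14.0 + 0.26·48.0) / (0.16 + 0.16 + 0.16 + 0.26)
  = 28.0800 / 0.7400 = 37.95

37.95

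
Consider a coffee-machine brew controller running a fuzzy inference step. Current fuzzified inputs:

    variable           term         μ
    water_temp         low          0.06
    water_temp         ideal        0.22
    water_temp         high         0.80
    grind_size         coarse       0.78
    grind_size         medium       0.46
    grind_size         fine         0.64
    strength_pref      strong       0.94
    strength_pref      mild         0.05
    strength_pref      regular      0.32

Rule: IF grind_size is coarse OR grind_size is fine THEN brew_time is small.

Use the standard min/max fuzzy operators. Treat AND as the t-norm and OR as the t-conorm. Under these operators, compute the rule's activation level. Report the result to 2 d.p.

0.78

firing strength: coarse=0.78, fine=0.64; OR[max(a, b)] → w = 0.78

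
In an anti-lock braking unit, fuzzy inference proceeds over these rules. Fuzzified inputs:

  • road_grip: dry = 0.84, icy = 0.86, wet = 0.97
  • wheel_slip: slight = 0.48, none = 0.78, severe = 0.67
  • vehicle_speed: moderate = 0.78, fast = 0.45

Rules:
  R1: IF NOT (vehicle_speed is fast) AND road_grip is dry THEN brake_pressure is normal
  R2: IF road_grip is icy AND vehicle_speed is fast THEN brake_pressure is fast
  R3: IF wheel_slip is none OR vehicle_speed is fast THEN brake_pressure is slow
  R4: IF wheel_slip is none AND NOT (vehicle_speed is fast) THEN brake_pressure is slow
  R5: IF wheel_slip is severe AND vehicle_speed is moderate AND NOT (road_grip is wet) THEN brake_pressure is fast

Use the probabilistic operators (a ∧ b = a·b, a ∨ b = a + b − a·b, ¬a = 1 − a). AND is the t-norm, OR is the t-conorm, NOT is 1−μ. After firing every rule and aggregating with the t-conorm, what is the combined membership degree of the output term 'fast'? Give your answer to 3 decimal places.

0.397

R1: ¬fast=1−0.45=0.55, dry=0.84; AND[a·b] → w = 0.4620
R2: icy=0.86, fast=0.45; AND[a·b] → w = 0.3870
R3: none=0.78, fast=0.45; OR[a + b − a·b] → w = 0.8790
R4: none=0.78, ¬fast=1−0.45=0.55; AND[a·b] → w = 0.4290
R5: severe=0.67, moderate=0.78, ¬wet=1−0.97=0.03; AND[a·b] → w = 0.0157
Rules with consequent 'fast': {R2, R5} → strengths 0.3870, 0.0157
Aggregate via t-conorm [a + b − a·b]: 0.3966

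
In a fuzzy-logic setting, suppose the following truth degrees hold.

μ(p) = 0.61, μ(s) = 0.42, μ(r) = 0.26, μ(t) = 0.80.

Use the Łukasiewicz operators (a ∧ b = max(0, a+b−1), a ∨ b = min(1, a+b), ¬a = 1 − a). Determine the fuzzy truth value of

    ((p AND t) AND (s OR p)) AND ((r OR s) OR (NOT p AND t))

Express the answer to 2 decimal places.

0.28

p AND t = max(0, a+b−1) on (0.61, 0.80) = 0.41
s OR p = min(1, a+b) on (0.42, 0.61) = 1.00
(p AND t) AND (s OR p) = max(0, a+b−1) on (0.41, 1.00) = 0.41
r OR s = min(1, a+b) on (0.26, 0.42) = 0.68
NOT p = 1 − 0.61 = 0.39
NOT p AND t = max(0, a+b−1) on (0.39, 0.80) = 0.19
(r OR s) OR (NOT p AND t) = min(1, a+b) on (0.68, 0.19) = 0.87
((p AND t) AND (s OR p)) AND ((r OR s) OR (NOT p AND t)) = max(0, a+b−1) on (0.41, 0.87) = 0.28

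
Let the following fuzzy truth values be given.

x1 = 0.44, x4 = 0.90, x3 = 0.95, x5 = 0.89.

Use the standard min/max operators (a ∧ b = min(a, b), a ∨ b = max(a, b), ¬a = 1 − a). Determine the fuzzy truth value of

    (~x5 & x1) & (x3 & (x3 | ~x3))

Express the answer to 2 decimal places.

~x5 = 1 − 0.89 = 0.11
~x5 & x1 = min(a, b) on (0.11, 0.44) = 0.11
~x3 = 1 − 0.95 = 0.05
x3 | ~x3 = max(a, b) on (0.95, 0.05) = 0.95
x3 & (x3 | ~x3) = min(a, b) on (0.95, 0.95) = 0.95
(~x5 & x1) & (x3 & (x3 | ~x3)) = min(a, b) on (0.11, 0.95) = 0.11

0.11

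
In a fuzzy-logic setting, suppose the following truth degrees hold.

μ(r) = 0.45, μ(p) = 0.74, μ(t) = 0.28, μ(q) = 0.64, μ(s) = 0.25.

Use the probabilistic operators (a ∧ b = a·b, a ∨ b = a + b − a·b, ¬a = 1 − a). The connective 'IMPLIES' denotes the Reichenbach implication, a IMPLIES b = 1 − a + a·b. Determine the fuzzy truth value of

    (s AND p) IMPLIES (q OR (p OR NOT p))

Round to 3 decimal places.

s AND p = a·b on (0.2500, 0.7400) = 0.1850
NOT p = 1 − 0.7400 = 0.2600
p OR NOT p = a + b − a·b on (0.7400, 0.2600) = 0.8076
q OR (p OR NOT p) = a + b − a·b on (0.6400, 0.8076) = 0.9307
(s AND p) IMPLIES (q OR (p OR NOT p))  [Reichenbach: 1 − a + a·b] with a=0.1850, b=0.9307 → 0.9872

0.987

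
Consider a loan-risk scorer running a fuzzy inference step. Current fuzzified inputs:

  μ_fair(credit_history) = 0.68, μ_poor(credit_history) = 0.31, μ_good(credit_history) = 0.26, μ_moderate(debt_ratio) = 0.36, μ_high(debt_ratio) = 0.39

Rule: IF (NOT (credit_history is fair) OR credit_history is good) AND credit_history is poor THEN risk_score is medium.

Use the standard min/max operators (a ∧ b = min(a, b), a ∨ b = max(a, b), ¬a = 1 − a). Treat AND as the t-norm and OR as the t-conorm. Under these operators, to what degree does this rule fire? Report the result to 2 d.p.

firing strength: (¬fair=1−0.68=0.32 OR good=0.26) = 0.32; AND[min(a, b)] with poor=0.31 → w = 0.31

0.31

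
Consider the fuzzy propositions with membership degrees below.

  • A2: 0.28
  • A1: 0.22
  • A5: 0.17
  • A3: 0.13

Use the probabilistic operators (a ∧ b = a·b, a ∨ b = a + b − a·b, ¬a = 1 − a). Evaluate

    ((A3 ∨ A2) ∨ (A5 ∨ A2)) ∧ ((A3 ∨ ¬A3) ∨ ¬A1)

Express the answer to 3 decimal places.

A3 ∨ A2 = a + b − a·b on (0.1300, 0.2800) = 0.3736
A5 ∨ A2 = a + b − a·b on (0.1700, 0.2800) = 0.4024
(A3 ∨ A2) ∨ (A5 ∨ A2) = a + b − a·b on (0.3736, 0.4024) = 0.6257
¬A3 = 1 − 0.1300 = 0.8700
A3 ∨ ¬A3 = a + b − a·b on (0.1300, 0.8700) = 0.8869
¬A1 = 1 − 0.2200 = 0.7800
(A3 ∨ ¬A3) ∨ ¬A1 = a + b − a·b on (0.8869, 0.7800) = 0.9751
((A3 ∨ A2) ∨ (A5 ∨ A2)) ∧ ((A3 ∨ ¬A3) ∨ ¬A1) = a·b on (0.6257, 0.9751) = 0.6101

0.610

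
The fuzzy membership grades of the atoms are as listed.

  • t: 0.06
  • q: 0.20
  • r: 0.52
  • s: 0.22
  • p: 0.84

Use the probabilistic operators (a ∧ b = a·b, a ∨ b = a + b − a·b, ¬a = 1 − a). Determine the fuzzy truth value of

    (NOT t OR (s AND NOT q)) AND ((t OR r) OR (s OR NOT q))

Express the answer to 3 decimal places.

NOT t = 1 − 0.0600 = 0.9400
NOT q = 1 − 0.2000 = 0.8000
s AND NOT q = a·b on (0.2200, 0.8000) = 0.1760
NOT t OR (s AND NOT q) = a + b − a·b on (0.9400, 0.1760) = 0.9506
t OR r = a + b − a·b on (0.0600, 0.5200) = 0.5488
NOT q = 1 − 0.2000 = 0.8000
s OR NOT q = a + b − a·b on (0.2200, 0.8000) = 0.8440
(t OR r) OR (s OR NOT q) = a + b − a·b on (0.5488, 0.8440) = 0.9296
(NOT t OR (s AND NOT q)) AND ((t OR r) OR (s OR NOT q)) = a·b on (0.9506, 0.9296) = 0.8837

0.884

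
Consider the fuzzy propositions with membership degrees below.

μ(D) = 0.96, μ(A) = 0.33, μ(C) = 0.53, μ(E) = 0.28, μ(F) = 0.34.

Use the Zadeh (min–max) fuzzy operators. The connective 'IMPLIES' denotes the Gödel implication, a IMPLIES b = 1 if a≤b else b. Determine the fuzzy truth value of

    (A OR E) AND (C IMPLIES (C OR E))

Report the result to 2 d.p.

0.33

A OR E = max(a, b) on (0.33, 0.28) = 0.33
C OR E = max(a, b) on (0.53, 0.28) = 0.53
C IMPLIES (C OR E)  [Gödel: 1 if a≤b else b] with a=0.53, b=0.53 → 1.00
(A OR E) AND (C IMPLIES (C OR E)) = min(a, b) on (0.33, 1.00) = 0.33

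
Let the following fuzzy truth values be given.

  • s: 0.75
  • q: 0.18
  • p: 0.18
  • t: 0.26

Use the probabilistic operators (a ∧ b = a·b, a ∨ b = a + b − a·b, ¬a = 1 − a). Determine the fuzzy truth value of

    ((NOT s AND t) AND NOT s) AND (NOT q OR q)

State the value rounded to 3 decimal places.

NOT s = 1 − 0.7500 = 0.2500
NOT s AND t = a·b on (0.2500, 0.2600) = 0.0650
NOT s = 1 − 0.7500 = 0.2500
(NOT s AND t) AND NOT s = a·b on (0.0650, 0.2500) = 0.0163
NOT q = 1 − 0.1800 = 0.8200
NOT q OR q = a + b − a·b on (0.8200, 0.1800) = 0.8524
((NOT s AND t) AND NOT s) AND (NOT q OR q) = a·b on (0.0163, 0.8524) = 0.0139

0.014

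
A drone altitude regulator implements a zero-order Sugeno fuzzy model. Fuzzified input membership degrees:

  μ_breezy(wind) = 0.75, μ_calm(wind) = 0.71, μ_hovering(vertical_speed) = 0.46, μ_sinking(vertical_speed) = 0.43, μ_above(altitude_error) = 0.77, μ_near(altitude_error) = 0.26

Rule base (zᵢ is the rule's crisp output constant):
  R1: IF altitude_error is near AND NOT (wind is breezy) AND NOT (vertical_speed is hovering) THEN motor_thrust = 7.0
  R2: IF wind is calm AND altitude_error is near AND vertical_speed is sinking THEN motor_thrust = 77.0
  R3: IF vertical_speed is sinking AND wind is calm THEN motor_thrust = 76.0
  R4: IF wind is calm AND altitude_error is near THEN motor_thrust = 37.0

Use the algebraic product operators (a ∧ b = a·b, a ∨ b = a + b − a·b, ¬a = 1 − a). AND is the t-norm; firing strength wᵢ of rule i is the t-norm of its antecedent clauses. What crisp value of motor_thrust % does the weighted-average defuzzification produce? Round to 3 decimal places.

R1 (z=7.0): near=0.26, ¬breezy=1−0.75=0.25, ¬hovering=1−0.46=0.54; AND[a·b] → w = 0.0351
R2 (z=77.0): calm=0.71, near=0.26, sinking=0.43; AND[a·b] → w = 0.0794
R3 (z=76.0): sinking=0.43, calm=0.71; AND[a·b] → w = 0.3053
R4 (z=37.0): calm=0.71, near=0.26; AND[a·b] → w = 0.1846
Weighted average = (0.0351·7.0 + 0.0794·77.0 + 0.3053·76.0 + 0.1846·37.0) / (0.0351 + 0.0794 + 0.3053 + 0.1846)
  = 36.3908 / 0.6044 = 60.212

60.212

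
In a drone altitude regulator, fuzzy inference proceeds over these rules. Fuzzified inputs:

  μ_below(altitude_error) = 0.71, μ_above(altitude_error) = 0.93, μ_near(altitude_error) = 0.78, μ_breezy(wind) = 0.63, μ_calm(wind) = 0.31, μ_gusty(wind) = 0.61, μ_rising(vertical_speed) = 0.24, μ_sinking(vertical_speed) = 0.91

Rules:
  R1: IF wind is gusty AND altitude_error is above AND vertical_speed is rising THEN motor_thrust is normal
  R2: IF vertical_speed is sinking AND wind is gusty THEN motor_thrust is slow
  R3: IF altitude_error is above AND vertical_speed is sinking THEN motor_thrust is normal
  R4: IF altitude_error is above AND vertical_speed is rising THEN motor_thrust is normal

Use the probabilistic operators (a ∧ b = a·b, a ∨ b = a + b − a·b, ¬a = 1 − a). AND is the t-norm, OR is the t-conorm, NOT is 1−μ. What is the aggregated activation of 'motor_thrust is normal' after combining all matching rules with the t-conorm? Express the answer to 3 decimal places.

0.897

R1: gusty=0.61, above=0.93, rising=0.24; AND[a·b] → w = 0.1362
R2: sinking=0.91, gusty=0.61; AND[a·b] → w = 0.5551
R3: above=0.93, sinking=0.91; AND[a·b] → w = 0.8463
R4: above=0.93, rising=0.24; AND[a·b] → w = 0.2232
Rules with consequent 'normal': {R1, R3, R4} → strengths 0.1362, 0.8463, 0.2232
Aggregate via t-conorm [a + b − a·b]: 0.8969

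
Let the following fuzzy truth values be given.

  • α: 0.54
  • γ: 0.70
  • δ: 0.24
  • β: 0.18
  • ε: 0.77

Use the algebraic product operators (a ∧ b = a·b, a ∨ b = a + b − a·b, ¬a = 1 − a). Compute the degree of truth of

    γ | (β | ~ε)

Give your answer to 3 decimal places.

~ε = 1 − 0.7700 = 0.2300
β | ~ε = a + b − a·b on (0.1800, 0.2300) = 0.3686
γ | (β | ~ε) = a + b − a·b on (0.7000, 0.3686) = 0.8106

0.811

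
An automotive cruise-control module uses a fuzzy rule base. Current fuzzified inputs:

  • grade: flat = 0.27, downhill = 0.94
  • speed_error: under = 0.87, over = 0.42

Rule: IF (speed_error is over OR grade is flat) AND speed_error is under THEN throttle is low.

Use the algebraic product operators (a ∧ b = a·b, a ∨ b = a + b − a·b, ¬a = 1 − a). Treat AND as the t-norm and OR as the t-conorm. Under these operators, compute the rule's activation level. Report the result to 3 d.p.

firing strength: (over=0.42 OR flat=0.27) = 0.5766; AND[a·b] with under=0.87 → w = 0.5016

0.502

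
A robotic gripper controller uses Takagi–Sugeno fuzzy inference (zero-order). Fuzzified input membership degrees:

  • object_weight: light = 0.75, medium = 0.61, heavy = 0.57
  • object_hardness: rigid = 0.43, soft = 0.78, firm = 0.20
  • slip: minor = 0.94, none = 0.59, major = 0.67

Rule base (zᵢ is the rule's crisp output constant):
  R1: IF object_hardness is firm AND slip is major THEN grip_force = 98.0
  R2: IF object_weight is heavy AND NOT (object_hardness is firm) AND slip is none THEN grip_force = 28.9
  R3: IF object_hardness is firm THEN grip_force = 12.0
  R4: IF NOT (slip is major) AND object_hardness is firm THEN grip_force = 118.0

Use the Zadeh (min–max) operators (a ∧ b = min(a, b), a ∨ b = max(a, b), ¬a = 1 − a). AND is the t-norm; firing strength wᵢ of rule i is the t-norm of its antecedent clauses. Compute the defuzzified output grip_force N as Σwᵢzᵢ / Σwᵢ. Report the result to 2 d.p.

53.05

R1 (z=98.0): firm=0.20, major=0.67; AND[min(a, b)] → w = 0.20
R2 (z=28.9): heavy=0.57, ¬firm=1−0.20=0.80, none=0.59; AND[min(a, b)] → w = 0.57
R3 (z=12.0): firm=0.20 → w = 0.20
R4 (z=118.0): ¬major=1−0.67=0.33, firm=0.20; AND[min(a, b)] → w = 0.20
Weighted average = (0.20·98.0 + 0.57·28.9 + 0.20·12.0 + 0.20·118.0) / (0.20 + 0.57 + 0.20 + 0.20)
  = 62.0730 / 1.1700 = 53.05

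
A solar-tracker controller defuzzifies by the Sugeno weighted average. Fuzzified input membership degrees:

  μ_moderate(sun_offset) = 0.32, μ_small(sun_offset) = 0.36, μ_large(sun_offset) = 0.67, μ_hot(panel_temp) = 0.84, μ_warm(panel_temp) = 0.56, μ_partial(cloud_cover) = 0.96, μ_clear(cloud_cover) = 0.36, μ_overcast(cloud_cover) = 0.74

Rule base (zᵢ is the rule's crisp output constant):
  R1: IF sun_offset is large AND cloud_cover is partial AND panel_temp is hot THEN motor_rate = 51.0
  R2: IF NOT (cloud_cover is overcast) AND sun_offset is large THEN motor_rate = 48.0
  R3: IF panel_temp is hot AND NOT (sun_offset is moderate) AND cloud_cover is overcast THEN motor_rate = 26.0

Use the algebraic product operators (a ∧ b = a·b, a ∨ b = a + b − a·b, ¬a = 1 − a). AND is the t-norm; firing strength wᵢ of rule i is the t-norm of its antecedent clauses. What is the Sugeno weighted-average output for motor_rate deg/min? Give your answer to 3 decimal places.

41.248

R1 (z=51.0): large=0.67, partial=0.96, hot=0.84; AND[a·b] → w = 0.5403
R2 (z=48.0): ¬overcast=1−0.74=0.26, large=0.67; AND[a·b] → w = 0.1742
R3 (z=26.0): hot=0.84, ¬moderate=1−0.32=0.68, overcast=0.74; AND[a·b] → w = 0.4227
Weighted average = (0.5403·51.0 + 0.1742·48.0 + 0.4227·26.0) / (0.5403 + 0.1742 + 0.4227)
  = 46.9062 / 1.1372 = 41.248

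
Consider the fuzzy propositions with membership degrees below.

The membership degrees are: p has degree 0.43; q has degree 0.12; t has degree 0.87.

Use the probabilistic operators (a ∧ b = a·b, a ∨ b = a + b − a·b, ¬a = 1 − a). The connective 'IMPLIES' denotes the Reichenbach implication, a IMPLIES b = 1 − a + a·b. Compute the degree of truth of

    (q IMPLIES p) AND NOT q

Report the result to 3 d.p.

q IMPLIES p  [Reichenbach: 1 − a + a·b] with a=0.1200, b=0.4300 → 0.9316
NOT q = 1 − 0.1200 = 0.8800
(q IMPLIES p) AND NOT q = a·b on (0.9316, 0.8800) = 0.8198

0.820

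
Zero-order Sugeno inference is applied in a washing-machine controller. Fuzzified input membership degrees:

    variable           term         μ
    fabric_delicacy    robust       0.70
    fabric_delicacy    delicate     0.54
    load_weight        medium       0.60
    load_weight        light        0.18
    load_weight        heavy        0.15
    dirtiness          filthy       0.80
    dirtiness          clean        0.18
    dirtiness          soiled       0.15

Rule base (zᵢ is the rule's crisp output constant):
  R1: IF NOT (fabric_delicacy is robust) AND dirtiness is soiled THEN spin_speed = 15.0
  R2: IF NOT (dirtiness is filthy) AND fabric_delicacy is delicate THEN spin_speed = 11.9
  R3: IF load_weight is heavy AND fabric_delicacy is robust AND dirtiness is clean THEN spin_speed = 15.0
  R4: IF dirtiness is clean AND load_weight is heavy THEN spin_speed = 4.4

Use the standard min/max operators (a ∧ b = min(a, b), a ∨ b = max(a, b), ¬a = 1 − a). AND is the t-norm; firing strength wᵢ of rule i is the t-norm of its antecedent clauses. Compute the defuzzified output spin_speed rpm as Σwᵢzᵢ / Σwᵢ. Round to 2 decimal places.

R1 (z=15.0): ¬robust=1−0.70=0.30, soiled=0.15; AND[min(a, b)] → w = 0.15
R2 (z=11.9): ¬filthy=1−0.80=0.20, delicate=0.54; AND[min(a, b)] → w = 0.20
R3 (z=15.0): heavy=0.15, robust=0.70, clean=0.18; AND[min(a, b)] → w = 0.15
R4 (z=4.4): clean=0.18, heavy=0.15; AND[min(a, b)] → w = 0.15
Weighted average = (0.15·15.0 + 0.20·11.9 + 0.15·15.0 + 0.15·4.4) / (0.15 + 0.20 + 0.15 + 0.15)
  = 7.5400 / 0.6500 = 11.60

11.60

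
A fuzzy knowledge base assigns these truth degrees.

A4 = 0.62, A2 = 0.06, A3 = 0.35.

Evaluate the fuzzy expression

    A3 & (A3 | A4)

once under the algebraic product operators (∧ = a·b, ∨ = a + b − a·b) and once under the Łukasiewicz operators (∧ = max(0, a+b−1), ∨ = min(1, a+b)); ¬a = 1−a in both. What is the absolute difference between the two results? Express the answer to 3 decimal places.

Under algebraic product:
  A3 | A4 = a + b − a·b on (0.3500, 0.6200) = 0.7530
  A3 & (A3 | A4) = a·b on (0.3500, 0.7530) = 0.2636
  → value = 0.2636
Under Łukasiewicz:
  A3 | A4 = min(1, a+b) on (0.35, 0.62) = 0.97
  A3 & (A3 | A4) = max(0, a+b−1) on (0.35, 0.97) = 0.32
  → value = 0.3200
|0.2636 − 0.3200| = 0.056

0.056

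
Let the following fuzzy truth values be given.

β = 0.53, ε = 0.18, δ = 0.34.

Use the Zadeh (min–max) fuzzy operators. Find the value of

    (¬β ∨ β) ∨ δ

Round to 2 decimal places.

0.53

¬β = 1 − 0.53 = 0.47
¬β ∨ β = max(a, b) on (0.47, 0.53) = 0.53
(¬β ∨ β) ∨ δ = max(a, b) on (0.53, 0.34) = 0.53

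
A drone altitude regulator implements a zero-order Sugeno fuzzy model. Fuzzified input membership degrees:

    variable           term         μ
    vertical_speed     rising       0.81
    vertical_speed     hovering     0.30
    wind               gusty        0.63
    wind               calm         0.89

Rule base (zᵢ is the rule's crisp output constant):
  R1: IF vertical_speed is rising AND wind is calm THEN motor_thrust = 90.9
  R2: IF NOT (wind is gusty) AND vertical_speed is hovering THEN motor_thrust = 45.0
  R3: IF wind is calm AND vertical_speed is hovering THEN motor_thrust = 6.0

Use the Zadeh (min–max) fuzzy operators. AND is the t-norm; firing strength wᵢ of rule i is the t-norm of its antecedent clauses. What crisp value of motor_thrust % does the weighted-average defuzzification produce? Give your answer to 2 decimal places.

R1 (z=90.9): rising=0.81, calm=0.89; AND[min(a, b)] → w = 0.81
R2 (z=45.0): ¬gusty=1−0.63=0.37, hovering=0.30; AND[min(a, b)] → w = 0.30
R3 (z=6.0): calm=0.89, hovering=0.30; AND[min(a, b)] → w = 0.30
Weighted average = (0.81·90.9 + 0.30·45.0 + 0.30·6.0) / (0.81 + 0.30 + 0.30)
  = 88.9290 / 1.4100 = 63.07

63.07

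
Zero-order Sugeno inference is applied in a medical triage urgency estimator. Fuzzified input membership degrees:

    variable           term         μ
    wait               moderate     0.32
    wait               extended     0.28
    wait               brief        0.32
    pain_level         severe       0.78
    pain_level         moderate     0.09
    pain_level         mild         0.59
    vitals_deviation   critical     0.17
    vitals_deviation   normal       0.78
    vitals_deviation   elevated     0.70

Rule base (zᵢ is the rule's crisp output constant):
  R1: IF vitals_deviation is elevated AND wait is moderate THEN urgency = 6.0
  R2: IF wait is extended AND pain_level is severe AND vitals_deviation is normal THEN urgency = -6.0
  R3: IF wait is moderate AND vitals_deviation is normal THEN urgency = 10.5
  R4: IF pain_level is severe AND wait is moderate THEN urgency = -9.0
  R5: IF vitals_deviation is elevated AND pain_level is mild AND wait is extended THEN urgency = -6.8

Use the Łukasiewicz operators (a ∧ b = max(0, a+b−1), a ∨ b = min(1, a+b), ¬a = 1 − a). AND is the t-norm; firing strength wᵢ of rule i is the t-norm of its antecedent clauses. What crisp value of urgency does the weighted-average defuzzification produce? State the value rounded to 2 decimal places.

R1 (z=6.0): elevated=0.70, moderate=0.32; AND[max(0, a+b−1)] → w = 0.02
R2 (z=-6.0): extended=0.28, severe=0.78, normal=0.78; AND[max(0, a+b−1)] → w = 0.00
R3 (z=10.5): moderate=0.32, normal=0.78; AND[max(0, a+b−1)] → w = 0.10
R4 (z=-9.0): severe=0.78, moderate=0.32; AND[max(0, a+b−1)] → w = 0.10
R5 (z=-6.8): elevated=0.70, mild=0.59, extended=0.28; AND[max(0, a+b−1)] → w = 0.00
Weighted average = (0.02·6.0 + 0.00·-6.0 + 0.10·10.5 + 0.10·-9.0 + 0.00·-6.8) / (0.02 + 0.00 + 0.10 + 0.10 + 0.00)
  = 0.2700 / 0.2200 = 1.23

1.23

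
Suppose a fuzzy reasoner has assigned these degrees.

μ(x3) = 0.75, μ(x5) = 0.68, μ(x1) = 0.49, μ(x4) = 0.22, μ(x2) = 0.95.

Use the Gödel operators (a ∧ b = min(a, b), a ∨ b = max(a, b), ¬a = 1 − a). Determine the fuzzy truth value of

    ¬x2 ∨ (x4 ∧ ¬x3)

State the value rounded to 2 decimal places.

¬x2 = 1 − 0.95 = 0.05
¬x3 = 1 − 0.75 = 0.25
x4 ∧ ¬x3 = min(a, b) on (0.22, 0.25) = 0.22
¬x2 ∨ (x4 ∧ ¬x3) = max(a, b) on (0.05, 0.22) = 0.22

0.22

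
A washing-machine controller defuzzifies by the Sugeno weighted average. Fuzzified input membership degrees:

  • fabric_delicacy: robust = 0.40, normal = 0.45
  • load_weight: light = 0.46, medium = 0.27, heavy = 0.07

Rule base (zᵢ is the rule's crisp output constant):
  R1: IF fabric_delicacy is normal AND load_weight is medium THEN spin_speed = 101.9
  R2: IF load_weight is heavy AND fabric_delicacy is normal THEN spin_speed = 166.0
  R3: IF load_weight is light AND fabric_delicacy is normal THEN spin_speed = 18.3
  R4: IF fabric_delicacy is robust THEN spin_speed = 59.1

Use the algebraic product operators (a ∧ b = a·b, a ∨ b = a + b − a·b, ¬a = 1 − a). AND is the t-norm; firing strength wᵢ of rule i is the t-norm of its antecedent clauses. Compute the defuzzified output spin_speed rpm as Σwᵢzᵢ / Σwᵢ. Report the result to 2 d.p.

R1 (z=101.9): normal=0.45, medium=0.27; AND[a·b] → w = 0.1215
R2 (z=166.0): heavy=0.07, normal=0.45; AND[a·b] → w = 0.0315
R3 (z=18.3): light=0.46, normal=0.45; AND[a·b] → w = 0.2070
R4 (z=59.1): robust=0.40 → w = 0.4000
Weighted average = (0.1215·101.9 + 0.0315·166.0 + 0.2070·18.3 + 0.4000·59.1) / (0.1215 + 0.0315 + 0.2070 + 0.4000)
  = 45.0380 / 0.7600 = 59.26

59.26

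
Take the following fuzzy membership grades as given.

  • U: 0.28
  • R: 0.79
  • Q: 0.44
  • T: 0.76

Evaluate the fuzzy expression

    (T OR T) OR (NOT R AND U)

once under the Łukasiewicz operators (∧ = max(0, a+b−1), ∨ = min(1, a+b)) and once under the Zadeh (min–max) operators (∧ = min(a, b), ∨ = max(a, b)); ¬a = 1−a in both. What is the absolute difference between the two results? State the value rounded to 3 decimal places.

0.240

Under Łukasiewicz:
  T OR T = min(1, a+b) on (0.76, 0.76) = 1.00
  NOT R = 1 − 0.79 = 0.21
  NOT R AND U = max(0, a+b−1) on (0.21, 0.28) = 0.00
  (T OR T) OR (NOT R AND U) = min(1, a+b) on (1.00, 0.00) = 1.00
  → value = 1.0000
Under Zadeh (min–max):
  T OR T = max(a, b) on (0.76, 0.76) = 0.76
  NOT R = 1 − 0.79 = 0.21
  NOT R AND U = min(a, b) on (0.21, 0.28) = 0.21
  (T OR T) OR (NOT R AND U) = max(a, b) on (0.76, 0.21) = 0.76
  → value = 0.7600
|1.0000 − 0.7600| = 0.240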